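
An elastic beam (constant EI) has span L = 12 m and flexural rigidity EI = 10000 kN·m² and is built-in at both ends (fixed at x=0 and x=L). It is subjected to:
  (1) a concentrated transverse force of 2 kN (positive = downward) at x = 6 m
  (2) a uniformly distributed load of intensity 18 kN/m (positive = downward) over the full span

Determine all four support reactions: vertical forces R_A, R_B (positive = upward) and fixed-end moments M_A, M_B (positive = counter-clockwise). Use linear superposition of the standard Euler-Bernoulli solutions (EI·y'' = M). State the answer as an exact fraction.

R_A = 109 kN, M_A = 219 kN·m, R_B = 109 kN, M_B = -219 kN·m

Load 1 — point force P=2 kN at a=6 m (b=L-a=6):
  R_A = Pb²(3a+b)/L³ = 2·6²·(3·6+6)/12³ = 1 kN
  M_A = Pab²/L² = 2·6·6²/12² = 3 kN·m
  R_B = Pa²(a+3b)/L³ = 2·6²·(6+3·6)/12³ = 1 kN
  M_B = -Pa²b/L² = -2·6²·6/12² = -3 kN·m
Load 2 — uniform load w=18 kN/m over full span:
  R_A = wL/2 = 18·12/2 = 108 kN
  M_A = wL²/12 = 18·12²/12 = 216 kN·m
  R_B = wL/2 = 18·12/2 = 108 kN
  M_B = -wL²/12 = -18·12²/12 = -216 kN·m
Superposition: R_A = 109 kN, M_A = 219 kN·m, R_B = 109 kN, M_B = -219 kN·m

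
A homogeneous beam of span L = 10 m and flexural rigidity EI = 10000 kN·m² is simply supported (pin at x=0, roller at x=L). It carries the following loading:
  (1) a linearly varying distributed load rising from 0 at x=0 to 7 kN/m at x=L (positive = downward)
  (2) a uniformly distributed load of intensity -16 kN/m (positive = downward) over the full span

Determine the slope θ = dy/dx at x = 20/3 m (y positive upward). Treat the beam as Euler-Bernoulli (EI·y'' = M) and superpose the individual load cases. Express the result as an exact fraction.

Load 1 — triangular load w₀=7 kN/m (0→w₀ over full span):
  θ_1 = -w₀(7L⁴-30L²x²+15x⁴)/(360LEI) = -7·(7·10⁴-30·10²·(20/3)²+15·(20/3)⁴)/(360·10·10000) = 637/97200 rad
Load 2 — uniform load w=-16 kN/m over full span:
  θ_2 = -w(L³-6Lx²+4x³)/(24EI) = -(-16)·(10³-6·10·(20/3)²+4·(20/3)³)/(24·10000) = -13/405 rad
Superposition: θ = Σ θ_i = -2483/97200 rad ≈ -0.025545 rad

θ(20/3) = -2483/97200 rad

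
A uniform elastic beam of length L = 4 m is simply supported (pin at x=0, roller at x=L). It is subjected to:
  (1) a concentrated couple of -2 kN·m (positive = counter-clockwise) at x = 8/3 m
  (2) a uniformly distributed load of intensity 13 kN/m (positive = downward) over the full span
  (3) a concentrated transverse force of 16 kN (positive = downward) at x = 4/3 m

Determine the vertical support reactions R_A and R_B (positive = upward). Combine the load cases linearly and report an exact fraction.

R_A = 217/6 kN, R_B = 191/6 kN

Load 1 — applied couple M₀=-2 kN·m at a=8/3 m (b=L-a=4/3):
  R_A = M₀/L = (-2)/4 = -1/2 kN
  R_B = -M₀/L = -(-2)/4 = 1/2 kN
Load 2 — uniform load w=13 kN/m over full span:
  R_A = wL/2 = 13·4/2 = 26 kN
  R_B = wL/2 = 13·4/2 = 26 kN
Load 3 — point force P=16 kN at a=4/3 m (b=L-a=8/3):
  R_A = Pb/L = 16·(8/3)/4 = 32/3 kN
  R_B = Pa/L = 16·(4/3)/4 = 16/3 kN
Superposition: R_A = 217/6 kN, R_B = 191/6 kN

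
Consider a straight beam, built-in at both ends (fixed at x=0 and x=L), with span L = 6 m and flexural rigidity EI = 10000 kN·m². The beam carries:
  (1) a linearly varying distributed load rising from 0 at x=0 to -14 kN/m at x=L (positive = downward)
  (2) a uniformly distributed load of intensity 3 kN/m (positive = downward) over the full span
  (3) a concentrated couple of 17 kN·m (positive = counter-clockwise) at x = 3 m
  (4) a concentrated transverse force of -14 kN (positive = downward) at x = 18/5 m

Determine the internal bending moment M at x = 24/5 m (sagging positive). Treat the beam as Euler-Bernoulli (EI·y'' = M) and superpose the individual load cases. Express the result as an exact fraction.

Load 1 — triangular load w₀=-14 kN/m (0→w₀ over full span):
  M_1 = 3w₀Lx/20 - w₀L²/30 - w₀x³/(6L) = 3·(-14)·6·(24/5)/20 - (-14)·6²/30 - (-14)·(24/5)³/(6·6) = -84/125 kN·m
Load 2 — uniform load w=3 kN/m over full span:
  M_2 = wLx/2 - wL²/12 - wx²/2 = 3·6·(24/5)/2 - 3·6²/12 - 3·(24/5)²/2 = -9/25 kN·m
Load 3 — applied couple M₀=17 kN·m at a=3 m (b=L-a=3):
  M_3 = R_Ax - M_A - M₀  [x>a] with R_A=17/4, M_A=17/4 = (17/4)·(24/5) - (17/4) - 17 = -17/20 kN·m
Load 4 — point force P=-14 kN at a=18/5 m (b=L-a=12/5):
  M_4 = Pa²(a+3b)(L-x)/L³ - Pa²b/L²  [x>a] = (-14)·(18/5)²·((18/5)+3·(12/5))·(6-(24/5))/6³ - (-14)·(18/5)²·(12/5)/6² = 756/625 kN·m
Superposition: M = Σ M_i = -1681/2500 kN·m ≈ -0.672400 kN·m

M(24/5) = -1681/2500 kN·m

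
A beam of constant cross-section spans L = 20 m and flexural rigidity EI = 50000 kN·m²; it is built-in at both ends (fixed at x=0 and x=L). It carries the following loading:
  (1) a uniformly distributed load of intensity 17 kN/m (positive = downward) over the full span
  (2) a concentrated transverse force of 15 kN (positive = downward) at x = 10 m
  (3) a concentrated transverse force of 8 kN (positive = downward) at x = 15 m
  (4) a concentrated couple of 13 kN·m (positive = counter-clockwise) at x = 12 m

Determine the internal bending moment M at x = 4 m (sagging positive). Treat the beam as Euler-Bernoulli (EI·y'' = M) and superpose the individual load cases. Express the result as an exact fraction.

M(4) = -12406/375 kN·m

Load 1 — uniform load w=17 kN/m over full span:
  M_1 = wLx/2 - wL²/12 - wx²/2 = 17·20·4/2 - 17·20²/12 - 17·4²/2 = -68/3 kN·m
Load 2 — point force P=15 kN at a=10 m (b=L-a=10):
  M_2 = Pb²(3a+b)x/L³ - Pab²/L²  [x≤a] = 15·10²·(3·10+10)·4/20³ - 15·10·10²/20² = -15/2 kN·m
Load 3 — point force P=8 kN at a=15 m (b=L-a=5):
  M_3 = Pb²(3a+b)x/L³ - Pab²/L²  [x≤a] = 8·5²·(3·15+5)·4/20³ - 8·15·5²/20² = -5/2 kN·m
Load 4 — applied couple M₀=13 kN·m at a=12 m (b=L-a=8):
  M_4 = R_Ax - M_A  [x≤a] with R_A=117/125, M_A=104/25 = (117/125)·4 - (104/25) = -52/125 kN·m
Superposition: M = Σ M_i = -12406/375 kN·m ≈ -33.082667 kN·m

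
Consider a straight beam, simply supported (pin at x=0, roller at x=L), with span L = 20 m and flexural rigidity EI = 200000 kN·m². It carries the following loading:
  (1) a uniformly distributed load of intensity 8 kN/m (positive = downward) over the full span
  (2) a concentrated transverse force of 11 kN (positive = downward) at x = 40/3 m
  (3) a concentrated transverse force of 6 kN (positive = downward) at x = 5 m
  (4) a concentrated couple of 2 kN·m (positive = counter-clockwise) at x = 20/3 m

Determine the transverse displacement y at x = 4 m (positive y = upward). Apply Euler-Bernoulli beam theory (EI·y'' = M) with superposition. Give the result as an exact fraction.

y(4) = -4534273/81000000 m

Load 1 — uniform load w=8 kN/m over full span:
  y_1 = -wx(L³-2Lx²+x³)/(24EI) = -8·4·(20³-2·20·4²+4³)/(24·200000) = -464/9375 m
Load 2 — point force P=11 kN at a=40/3 m (b=L-a=20/3):
  y_2 = -Pbx(L²-b²-x²)/(6LEI)  [x≤a] = -11·(20/3)·4·(20²-(20/3)²-4²)/(6·20·200000) = -2101/506250 m
Load 3 — point force P=6 kN at a=5 m (b=L-a=15):
  y_3 = -Pbx(L²-b²-x²)/(6LEI)  [x≤a] = -6·15·4·(20²-15²-4²)/(6·20·200000) = -477/200000 m
Load 4 — applied couple M₀=2 kN·m at a=20/3 m (b=L-a=40/3):
  y_4 = (M₀x³/(6L)+C₁x)/EI  [x≤a] with C₁=M₀(3b²-L²)/(6L)=20/9 = (2·4³/(6·20)+(20/9)·4)/200000 = 7/140625 m
Superposition: y = Σ y_i = -4534273/81000000 m ≈ -0.055979 m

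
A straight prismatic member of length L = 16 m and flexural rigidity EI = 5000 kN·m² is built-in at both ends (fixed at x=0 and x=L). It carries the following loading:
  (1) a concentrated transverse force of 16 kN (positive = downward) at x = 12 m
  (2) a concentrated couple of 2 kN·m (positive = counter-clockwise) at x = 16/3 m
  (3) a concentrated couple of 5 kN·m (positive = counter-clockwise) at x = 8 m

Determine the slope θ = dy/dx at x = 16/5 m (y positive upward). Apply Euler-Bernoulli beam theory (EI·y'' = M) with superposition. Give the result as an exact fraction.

Load 1 — point force P=16 kN at a=12 m (b=L-a=4):
  θ_1 = -Pb²x(2aL-(3a+b)x)/(2L³EI)  [x≤a] = -16·4²·(16/5)·(2·12·16-(3·12+4)·(16/5))/(2·16³·5000) = -16/3125 rad
Load 2 — applied couple M₀=2 kN·m at a=16/3 m (b=L-a=32/3):
  θ_2 = (R_Ax²/2 - M_Ax)/EI  [x≤a] with R_A=1/6, M_A=0 = ((1/6)·(16/5)²/2 - 0·(16/5))/5000 = 8/46875 rad
Load 3 — applied couple M₀=5 kN·m at a=8 m (b=L-a=8):
  θ_3 = (R_Ax²/2 - M_Ax)/EI  [x≤a] with R_A=15/32, M_A=5/4 = ((15/32)·(16/5)²/2 - (5/4)·(16/5))/5000 = -1/3125 rad
Superposition: θ = Σ θ_i = -247/46875 rad ≈ -0.005269 rad

θ(16/5) = -247/46875 rad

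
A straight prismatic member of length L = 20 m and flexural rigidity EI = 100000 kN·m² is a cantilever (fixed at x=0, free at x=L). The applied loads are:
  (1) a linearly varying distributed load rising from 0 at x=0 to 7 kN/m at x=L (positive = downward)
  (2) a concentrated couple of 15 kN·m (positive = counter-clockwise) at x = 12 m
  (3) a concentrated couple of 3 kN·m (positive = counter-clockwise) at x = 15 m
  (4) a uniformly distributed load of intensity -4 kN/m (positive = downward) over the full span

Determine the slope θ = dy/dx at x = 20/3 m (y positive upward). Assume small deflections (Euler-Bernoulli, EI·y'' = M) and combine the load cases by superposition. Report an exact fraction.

Load 1 — triangular load w₀=7 kN/m (0→w₀ over full span):
  θ_1 = (w₀Lx²/4-w₀L²x/3-w₀x⁴/(24L))/EI = (7·20·(20/3)²/4-7·20²·(20/3)/3-7·(20/3)⁴/(24·20))/100000 = -1141/24300 rad
Load 2 — applied couple M₀=15 kN·m at a=12 m (b=L-a=8):
  θ_2 = M₀x/EI  [x≤a] = 15·(20/3)/100000 = 1/1000 rad
Load 3 — applied couple M₀=3 kN·m at a=15 m (b=L-a=5):
  θ_3 = M₀x/EI  [x≤a] = 3·(20/3)/100000 = 1/5000 rad
Load 4 — uniform load w=-4 kN/m over full span:
  θ_4 = -wx(x²-3Lx+3L²)/(6EI) = -(-4)·(20/3)·((20/3)²-3·20·(20/3)+3·20²)/(6·100000) = 76/2025 rad
Superposition: θ = Σ θ_i = -1249/151875 rad ≈ -0.008224 rad

θ(20/3) = -1249/151875 rad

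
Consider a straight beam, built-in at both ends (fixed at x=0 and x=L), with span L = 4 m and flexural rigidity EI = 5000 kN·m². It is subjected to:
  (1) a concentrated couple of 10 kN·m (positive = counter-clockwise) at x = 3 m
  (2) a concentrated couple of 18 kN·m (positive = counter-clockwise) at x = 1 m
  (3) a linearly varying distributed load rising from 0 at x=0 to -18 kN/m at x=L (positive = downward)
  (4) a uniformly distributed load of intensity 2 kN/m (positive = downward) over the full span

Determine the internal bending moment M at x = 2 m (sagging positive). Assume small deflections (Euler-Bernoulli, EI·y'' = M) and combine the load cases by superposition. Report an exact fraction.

Load 1 — applied couple M₀=10 kN·m at a=3 m (b=L-a=1):
  M_1 = R_Ax - M_A  [x≤a] with R_A=45/16, M_A=25/8 = (45/16)·2 - (25/8) = 5/2 kN·m
Load 2 — applied couple M₀=18 kN·m at a=1 m (b=L-a=3):
  M_2 = R_Ax - M_A - M₀  [x>a] with R_A=81/16, M_A=-27/8 = (81/16)·2 - (-27/8) - 18 = -9/2 kN·m
Load 3 — triangular load w₀=-18 kN/m (0→w₀ over full span):
  M_3 = 3w₀Lx/20 - w₀L²/30 - w₀x³/(6L) = 3·(-18)·4·2/20 - (-18)·4²/30 - (-18)·2³/(6·4) = -6 kN·m
Load 4 — uniform load w=2 kN/m over full span:
  M_4 = wLx/2 - wL²/12 - wx²/2 = 2·4·2/2 - 2·4²/12 - 2·2²/2 = 4/3 kN·m
Superposition: M = Σ M_i = -20/3 kN·m ≈ -6.666667 kN·m

M(2) = -20/3 kN·m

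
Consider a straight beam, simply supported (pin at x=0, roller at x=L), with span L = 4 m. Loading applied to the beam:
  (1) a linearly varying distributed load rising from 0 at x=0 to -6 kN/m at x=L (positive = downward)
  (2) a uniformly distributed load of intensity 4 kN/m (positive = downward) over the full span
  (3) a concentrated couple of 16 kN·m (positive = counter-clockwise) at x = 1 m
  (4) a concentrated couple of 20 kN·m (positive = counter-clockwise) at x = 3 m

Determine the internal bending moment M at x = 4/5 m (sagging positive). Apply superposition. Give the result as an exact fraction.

Load 1 — triangular load w₀=-6 kN/m (0→w₀ over full span):
  M_1 = w₀Lx/6 - w₀x³/(6L) = (-6)·4·(4/5)/6 - (-6)·(4/5)³/(6·4) = -384/125 kN·m
Load 2 — uniform load w=4 kN/m over full span:
  M_2 = wx(L-x)/2 = 4·(4/5)·(4-(4/5))/2 = 128/25 kN·m
Load 3 — applied couple M₀=16 kN·m at a=1 m (b=L-a=3):
  M_3 = M₀x/L  [x≤a] = 16·(4/5)/4 = 16/5 kN·m
Load 4 — applied couple M₀=20 kN·m at a=3 m (b=L-a=1):
  M_4 = M₀x/L  [x≤a] = 20·(4/5)/4 = 4 kN·m
Superposition: M = Σ M_i = 1156/125 kN·m ≈ 9.248000 kN·m

M(4/5) = 1156/125 kN·m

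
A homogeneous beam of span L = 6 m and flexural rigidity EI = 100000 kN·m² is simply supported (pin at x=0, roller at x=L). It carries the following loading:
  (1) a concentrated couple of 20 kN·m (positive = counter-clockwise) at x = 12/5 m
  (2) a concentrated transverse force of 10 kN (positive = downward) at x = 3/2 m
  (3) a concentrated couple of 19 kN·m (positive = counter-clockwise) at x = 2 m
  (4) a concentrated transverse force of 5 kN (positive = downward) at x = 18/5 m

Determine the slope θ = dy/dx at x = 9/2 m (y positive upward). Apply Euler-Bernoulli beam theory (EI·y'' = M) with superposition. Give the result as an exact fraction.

Load 1 — applied couple M₀=20 kN·m at a=12/5 m (b=L-a=18/5):
  θ_1 = (M₀x²/(2L)-M₀(x-a)+C₁)/EI  [x>a] with C₁=M₀(3b²-L²)/(6L)=8/5 = (20·(9/2)²/(2·6)-20·((9/2)-(12/5))+(8/5))/100000 = -133/2000000 rad
Load 2 — point force P=10 kN at a=3/2 m (b=L-a=9/2):
  θ_2 = -Pa(2L²-6Lx+3x²+a²)/(6LEI)  [x>a] = -10·(3/2)·(2·6²-6·6·(9/2)+3·(9/2)²+(3/2)²)/(6·6·100000) = 9/80000 rad
Load 3 — applied couple M₀=19 kN·m at a=2 m (b=L-a=4):
  θ_3 = (M₀x²/(2L)-M₀(x-a)+C₁)/EI  [x>a] with C₁=M₀(3b²-L²)/(6L)=19/3 = (19·(9/2)²/(2·6)-19·((9/2)-2)+(19/3))/100000 = -437/4800000 rad
Load 4 — point force P=5 kN at a=18/5 m (b=L-a=12/5):
  θ_4 = -Pa(2L²-6Lx+3x²+a²)/(6LEI)  [x>a] = -5·(18/5)·(2·6²-6·6·(9/2)+3·(9/2)²+(18/5)²)/(6·6·100000) = 1629/20000000 rad
Superposition: θ = Σ θ_i = 4369/120000000 rad ≈ 0.000036 rad

θ(9/2) = 4369/120000000 rad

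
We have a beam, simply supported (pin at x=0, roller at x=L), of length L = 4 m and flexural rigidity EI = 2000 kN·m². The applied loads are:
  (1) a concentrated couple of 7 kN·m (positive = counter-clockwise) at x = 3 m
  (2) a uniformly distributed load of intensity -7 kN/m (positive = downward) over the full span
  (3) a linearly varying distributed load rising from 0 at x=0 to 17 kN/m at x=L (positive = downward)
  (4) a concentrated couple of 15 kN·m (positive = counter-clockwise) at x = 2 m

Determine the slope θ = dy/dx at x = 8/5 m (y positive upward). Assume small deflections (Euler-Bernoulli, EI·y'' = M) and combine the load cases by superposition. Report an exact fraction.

Load 1 — applied couple M₀=7 kN·m at a=3 m (b=L-a=1):
  θ_1 = (M₀x²/(2L)+C₁)/EI  [x≤a] with C₁=M₀(3b²-L²)/(6L)=-91/24 = (7·(8/5)²/(2·4)+(-91/24))/2000 = -931/1200000 rad
Load 2 — uniform load w=-7 kN/m over full span:
  θ_2 = -w(L³-6Lx²+4x³)/(24EI) = -(-7)·(4³-6·4·(8/5)²+4·(8/5)³)/(24·2000) = 259/93750 rad
Load 3 — triangular load w₀=17 kN/m (0→w₀ over full span):
  θ_3 = -w₀(7L⁴-30L²x²+15x⁴)/(360LEI) = -17·(7·4⁴-30·4²·(8/5)²+15·(8/5)⁴)/(360·4·2000) = -5491/1406250 rad
Load 4 — applied couple M₀=15 kN·m at a=2 m (b=L-a=2):
  θ_4 = (M₀x²/(2L)+C₁)/EI  [x≤a] with C₁=M₀(3b²-L²)/(6L)=-5/2 = (15·(8/5)²/(2·4)+(-5/2))/2000 = 23/20000 rad
Superposition: θ = Σ θ_i = -69109/90000000 rad ≈ -0.000768 rad

θ(8/5) = -69109/90000000 rad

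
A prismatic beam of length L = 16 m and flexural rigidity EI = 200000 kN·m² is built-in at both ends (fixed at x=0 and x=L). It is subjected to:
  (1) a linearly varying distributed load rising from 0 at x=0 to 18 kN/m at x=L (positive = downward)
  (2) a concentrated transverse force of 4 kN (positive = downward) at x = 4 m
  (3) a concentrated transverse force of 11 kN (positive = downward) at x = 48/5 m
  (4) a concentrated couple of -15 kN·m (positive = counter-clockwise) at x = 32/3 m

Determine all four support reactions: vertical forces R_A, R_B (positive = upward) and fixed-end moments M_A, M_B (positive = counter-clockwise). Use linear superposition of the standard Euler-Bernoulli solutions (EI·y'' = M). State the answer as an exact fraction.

R_A = 49197/1000 kN, M_A = 21812/125 kN·m, R_B = 109803/1000 kN, M_B = -32343/125 kN·m

Load 1 — triangular load w₀=18 kN/m (0→w₀ over full span):
  R_A = 3w₀L/20 = 3·18·16/20 = 216/5 kN
  M_A = w₀L²/30 = 18·16²/30 = 768/5 kN·m
  R_B = 7w₀L/20 = 7·18·16/20 = 504/5 kN
  M_B = -w₀L²/20 = -18·16²/20 = -1152/5 kN·m
Load 2 — point force P=4 kN at a=4 m (b=L-a=12):
  R_A = Pb²(3a+b)/L³ = 4·12²·(3·4+12)/16³ = 27/8 kN
  M_A = Pab²/L² = 4·4·12²/16² = 9 kN·m
  R_B = Pa²(a+3b)/L³ = 4·4²·(4+3·12)/16³ = 5/8 kN
  M_B = -Pa²b/L² = -4·4²·12/16² = -3 kN·m
Load 3 — point force P=11 kN at a=48/5 m (b=L-a=32/5):
  R_A = Pb²(3a+b)/L³ = 11·(32/5)²·(3·(48/5)+(32/5))/16³ = 484/125 kN
  M_A = Pab²/L² = 11·(48/5)·(32/5)²/16² = 2112/125 kN·m
  R_B = Pa²(a+3b)/L³ = 11·(48/5)²·((48/5)+3·(32/5))/16³ = 891/125 kN
  M_B = -Pa²b/L² = -11·(48/5)²·(32/5)/16² = -3168/125 kN·m
Load 4 — applied couple M₀=-15 kN·m at a=32/3 m (b=L-a=16/3):
  R_A = 6M₀ab/L³ = 6·(-15)·(32/3)·(16/3)/16³ = -5/4 kN
  M_A = M₀b(2a-b)/L² = (-15)·(16/3)·(2·(32/3)-(16/3))/16² = -5 kN·m
  R_B = -6M₀ab/L³ = -6·(-15)·(32/3)·(16/3)/16³ = 5/4 kN
  M_B = M₀a(2b-a)/L² = (-15)·(32/3)·(2·(16/3)-(32/3))/16² = 0 kN·m
Superposition: R_A = 49197/1000 kN, M_A = 21812/125 kN·m, R_B = 109803/1000 kN, M_B = -32343/125 kN·m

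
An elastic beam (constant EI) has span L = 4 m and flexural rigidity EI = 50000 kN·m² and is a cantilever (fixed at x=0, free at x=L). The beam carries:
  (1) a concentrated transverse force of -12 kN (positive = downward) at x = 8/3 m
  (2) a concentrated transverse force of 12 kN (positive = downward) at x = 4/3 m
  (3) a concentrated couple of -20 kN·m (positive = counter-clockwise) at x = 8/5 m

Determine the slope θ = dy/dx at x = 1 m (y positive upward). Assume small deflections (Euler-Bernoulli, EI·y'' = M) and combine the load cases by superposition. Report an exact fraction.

θ(1) = -1/12500 rad

Load 1 — point force P=-12 kN at a=8/3 m (b=L-a=4/3):
  θ_1 = -Px(2a-x)/(2EI)  [x≤a] = -(-12)·1·(2·(8/3)-1)/(2·50000) = 13/25000 rad
Load 2 — point force P=12 kN at a=4/3 m (b=L-a=8/3):
  θ_2 = -Px(2a-x)/(2EI)  [x≤a] = -12·1·(2·(4/3)-1)/(2·50000) = -1/5000 rad
Load 3 — applied couple M₀=-20 kN·m at a=8/5 m (b=L-a=12/5):
  θ_3 = M₀x/EI  [x≤a] = (-20)·1/50000 = -1/2500 rad
Superposition: θ = Σ θ_i = -1/12500 rad ≈ -0.000080 rad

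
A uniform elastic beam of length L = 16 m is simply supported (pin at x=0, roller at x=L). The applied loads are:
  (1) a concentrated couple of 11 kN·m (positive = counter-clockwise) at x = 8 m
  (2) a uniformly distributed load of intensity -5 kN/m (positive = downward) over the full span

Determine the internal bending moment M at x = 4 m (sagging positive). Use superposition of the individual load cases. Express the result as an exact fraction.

M(4) = -469/4 kN·m

Load 1 — applied couple M₀=11 kN·m at a=8 m (b=L-a=8):
  M_1 = M₀x/L  [x≤a] = 11·4/16 = 11/4 kN·m
Load 2 — uniform load w=-5 kN/m over full span:
  M_2 = wx(L-x)/2 = (-5)·4·(16-4)/2 = -120 kN·m
Superposition: M = Σ M_i = -469/4 kN·m ≈ -117.250000 kN·m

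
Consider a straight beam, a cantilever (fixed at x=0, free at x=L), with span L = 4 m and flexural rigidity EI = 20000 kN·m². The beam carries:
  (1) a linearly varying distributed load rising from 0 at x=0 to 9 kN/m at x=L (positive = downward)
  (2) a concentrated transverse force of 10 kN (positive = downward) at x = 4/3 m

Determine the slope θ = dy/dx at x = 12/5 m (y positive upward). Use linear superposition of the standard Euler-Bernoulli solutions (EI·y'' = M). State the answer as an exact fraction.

θ(12/5) = -52987/14062500 rad

Load 1 — triangular load w₀=9 kN/m (0→w₀ over full span):
  θ_1 = (w₀Lx²/4-w₀L²x/3-w₀x⁴/(24L))/EI = (9·4·(12/5)²/4-9·4²·(12/5)/3-9·(12/5)⁴/(24·4))/20000 = -5193/1562500 rad
Load 2 — point force P=10 kN at a=4/3 m (b=L-a=8/3):
  θ_2 = -Pa²/(2EI)  [x>a] = -10·(4/3)²/(2·20000) = -1/2250 rad
Superposition: θ = Σ θ_i = -52987/14062500 rad ≈ -0.003768 rad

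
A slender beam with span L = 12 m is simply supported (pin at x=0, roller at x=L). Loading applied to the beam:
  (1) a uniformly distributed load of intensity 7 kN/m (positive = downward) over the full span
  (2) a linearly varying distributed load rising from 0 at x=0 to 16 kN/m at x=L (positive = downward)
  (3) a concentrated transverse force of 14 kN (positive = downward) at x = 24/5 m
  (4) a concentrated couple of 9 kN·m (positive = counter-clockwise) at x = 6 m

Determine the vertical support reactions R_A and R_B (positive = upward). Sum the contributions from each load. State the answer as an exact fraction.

Load 1 — uniform load w=7 kN/m over full span:
  R_A = wL/2 = 7·12/2 = 42 kN
  R_B = wL/2 = 7·12/2 = 42 kN
Load 2 — triangular load w₀=16 kN/m (0→w₀ over full span):
  R_A = w₀L/6 = 16·12/6 = 32 kN
  R_B = w₀L/3 = 16·12/3 = 64 kN
Load 3 — point force P=14 kN at a=24/5 m (b=L-a=36/5):
  R_A = Pb/L = 14·(36/5)/12 = 42/5 kN
  R_B = Pa/L = 14·(24/5)/12 = 28/5 kN
Load 4 — applied couple M₀=9 kN·m at a=6 m (b=L-a=6):
  R_A = M₀/L = 9/12 = 3/4 kN
  R_B = -M₀/L = -9/12 = -3/4 kN
Superposition: R_A = 1663/20 kN, R_B = 2217/20 kN

R_A = 1663/20 kN, R_B = 2217/20 kN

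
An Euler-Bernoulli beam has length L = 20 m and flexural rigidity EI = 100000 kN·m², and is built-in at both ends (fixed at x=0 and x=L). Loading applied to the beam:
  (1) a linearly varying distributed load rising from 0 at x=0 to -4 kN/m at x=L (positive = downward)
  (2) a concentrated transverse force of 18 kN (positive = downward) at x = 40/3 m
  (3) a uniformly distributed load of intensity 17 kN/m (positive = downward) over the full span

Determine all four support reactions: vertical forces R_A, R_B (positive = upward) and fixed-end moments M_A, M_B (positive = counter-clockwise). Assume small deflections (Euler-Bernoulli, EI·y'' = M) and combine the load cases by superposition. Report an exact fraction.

R_A = 488/3 kN, M_A = 540 kN·m, R_B = 466/3 kN, M_B = -540 kN·m

Load 1 — triangular load w₀=-4 kN/m (0→w₀ over full span):
  R_A = 3w₀L/20 = 3·(-4)·20/20 = -12 kN
  M_A = w₀L²/30 = (-4)·20²/30 = -160/3 kN·m
  R_B = 7w₀L/20 = 7·(-4)·20/20 = -28 kN
  M_B = -w₀L²/20 = -(-4)·20²/20 = 80 kN·m
Load 2 — point force P=18 kN at a=40/3 m (b=L-a=20/3):
  R_A = Pb²(3a+b)/L³ = 18·(20/3)²·(3·(40/3)+(20/3))/20³ = 14/3 kN
  M_A = Pab²/L² = 18·(40/3)·(20/3)²/20² = 80/3 kN·m
  R_B = Pa²(a+3b)/L³ = 18·(40/3)²·((40/3)+3·(20/3))/20³ = 40/3 kN
  M_B = -Pa²b/L² = -18·(40/3)²·(20/3)/20² = -160/3 kN·m
Load 3 — uniform load w=17 kN/m over full span:
  R_A = wL/2 = 17·20/2 = 170 kN
  M_A = wL²/12 = 17·20²/12 = 1700/3 kN·m
  R_B = wL/2 = 17·20/2 = 170 kN
  M_B = -wL²/12 = -17·20²/12 = -1700/3 kN·m
Superposition: R_A = 488/3 kN, M_A = 540 kN·m, R_B = 466/3 kN, M_B = -540 kN·m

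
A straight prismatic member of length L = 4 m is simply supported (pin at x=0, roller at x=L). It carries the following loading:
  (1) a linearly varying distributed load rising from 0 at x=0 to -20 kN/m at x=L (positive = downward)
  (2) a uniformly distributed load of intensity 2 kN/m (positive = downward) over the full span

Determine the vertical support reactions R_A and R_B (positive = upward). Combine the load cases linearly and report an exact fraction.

R_A = -28/3 kN, R_B = -68/3 kN

Load 1 — triangular load w₀=-20 kN/m (0→w₀ over full span):
  R_A = w₀L/6 = (-20)·4/6 = -40/3 kN
  R_B = w₀L/3 = (-20)·4/3 = -80/3 kN
Load 2 — uniform load w=2 kN/m over full span:
  R_A = wL/2 = 2·4/2 = 4 kN
  R_B = wL/2 = 2·4/2 = 4 kN
Superposition: R_A = -28/3 kN, R_B = -68/3 kN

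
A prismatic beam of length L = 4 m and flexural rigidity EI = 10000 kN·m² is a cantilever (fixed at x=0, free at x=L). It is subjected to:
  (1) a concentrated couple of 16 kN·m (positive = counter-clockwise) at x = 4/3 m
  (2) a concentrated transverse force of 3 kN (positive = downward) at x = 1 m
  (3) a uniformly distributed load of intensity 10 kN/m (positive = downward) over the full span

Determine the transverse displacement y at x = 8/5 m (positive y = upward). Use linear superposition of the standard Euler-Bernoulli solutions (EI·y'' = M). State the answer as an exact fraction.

y(8/5) = -134579/22500000 m

Load 1 — applied couple M₀=16 kN·m at a=4/3 m (b=L-a=8/3):
  y_1 = M₀a(2x-a)/(2EI)  [x>a] = 16·(4/3)·(2·(8/5)-(4/3))/(2·10000) = 56/28125 m
Load 2 — point force P=3 kN at a=1 m (b=L-a=3):
  y_2 = -Pa²(3x-a)/(6EI)  [x>a] = -3·1²·(3·(8/5)-1)/(6·10000) = -19/100000 m
Load 3 — uniform load w=10 kN/m over full span:
  y_3 = -wx²(x²-4Lx+6L²)/(24EI) = -10·(8/5)²·((8/5)²-4·4·(8/5)+6·4²)/(24·10000) = -608/78125 m
Superposition: y = Σ y_i = -134579/22500000 m ≈ -0.005981 m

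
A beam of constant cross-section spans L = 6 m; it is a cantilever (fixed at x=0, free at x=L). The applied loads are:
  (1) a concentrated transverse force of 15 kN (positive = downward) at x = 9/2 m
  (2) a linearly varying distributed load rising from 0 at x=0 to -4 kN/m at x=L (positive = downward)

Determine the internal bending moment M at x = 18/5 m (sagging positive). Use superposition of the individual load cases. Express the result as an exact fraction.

Load 1 — point force P=15 kN at a=9/2 m (b=L-a=3/2):
  M_1 = -P(a-x)  [x≤a] = -15·((9/2)-(18/5)) = -27/2 kN·m
Load 2 — triangular load w₀=-4 kN/m (0→w₀ over full span):
  M_2 = w₀Lx/2 - w₀L²/3 - w₀x³/(6L) = (-4)·6·(18/5)/2 - (-4)·6²/3 - (-4)·(18/5)³/(6·6) = 1248/125 kN·m
Superposition: M = Σ M_i = -879/250 kN·m ≈ -3.516000 kN·m

M(18/5) = -879/250 kN·m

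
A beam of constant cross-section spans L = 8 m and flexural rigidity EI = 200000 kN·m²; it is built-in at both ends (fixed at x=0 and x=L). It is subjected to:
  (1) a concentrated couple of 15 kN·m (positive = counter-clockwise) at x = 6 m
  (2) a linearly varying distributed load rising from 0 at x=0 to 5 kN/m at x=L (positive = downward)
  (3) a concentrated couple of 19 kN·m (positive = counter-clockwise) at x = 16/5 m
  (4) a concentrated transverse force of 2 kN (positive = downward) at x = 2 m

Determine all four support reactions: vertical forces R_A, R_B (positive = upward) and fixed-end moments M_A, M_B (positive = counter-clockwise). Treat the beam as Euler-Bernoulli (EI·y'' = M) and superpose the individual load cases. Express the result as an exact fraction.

R_A = 21147/1600 kN, M_A = 23861/1200 kN·m, R_B = 14053/1600 kN, M_B = -5393/400 kN·m

Load 1 — applied couple M₀=15 kN·m at a=6 m (b=L-a=2):
  R_A = 6M₀ab/L³ = 6·15·6·2/8³ = 135/64 kN
  M_A = M₀b(2a-b)/L² = 15·2·(2·6-2)/8² = 75/16 kN·m
  R_B = -6M₀ab/L³ = -6·15·6·2/8³ = -135/64 kN
  M_B = M₀a(2b-a)/L² = 15·6·(2·2-6)/8² = -45/16 kN·m
Load 2 — triangular load w₀=5 kN/m (0→w₀ over full span):
  R_A = 3w₀L/20 = 3·5·8/20 = 6 kN
  M_A = w₀L²/30 = 5·8²/30 = 32/3 kN·m
  R_B = 7w₀L/20 = 7·5·8/20 = 14 kN
  M_B = -w₀L²/20 = -5·8²/20 = -16 kN·m
Load 3 — applied couple M₀=19 kN·m at a=16/5 m (b=L-a=24/5):
  R_A = 6M₀ab/L³ = 6·19·(16/5)·(24/5)/8³ = 171/50 kN
  M_A = M₀b(2a-b)/L² = 19·(24/5)·(2·(16/5)-(24/5))/8² = 57/25 kN·m
  R_B = -6M₀ab/L³ = -6·19·(16/5)·(24/5)/8³ = -171/50 kN
  M_B = M₀a(2b-a)/L² = 19·(16/5)·(2·(24/5)-(16/5))/8² = 152/25 kN·m
Load 4 — point force P=2 kN at a=2 m (b=L-a=6):
  R_A = Pb²(3a+b)/L³ = 2·6²·(3·2+6)/8³ = 27/16 kN
  M_A = Pab²/L² = 2·2·6²/8² = 9/4 kN·m
  R_B = Pa²(a+3b)/L³ = 2·2²·(2+3·6)/8³ = 5/16 kN
  M_B = -Pa²b/L² = -2·2²·6/8² = -3/4 kN·m
Superposition: R_A = 21147/1600 kN, M_A = 23861/1200 kN·m, R_B = 14053/1600 kN, M_B = -5393/400 kN·m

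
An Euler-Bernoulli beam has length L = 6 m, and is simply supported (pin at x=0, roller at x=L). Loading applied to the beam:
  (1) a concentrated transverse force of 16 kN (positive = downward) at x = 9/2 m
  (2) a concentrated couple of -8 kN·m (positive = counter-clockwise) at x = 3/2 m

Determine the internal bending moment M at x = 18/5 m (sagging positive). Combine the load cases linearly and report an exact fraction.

Load 1 — point force P=16 kN at a=9/2 m (b=L-a=3/2):
  M_1 = Pbx/L  [x≤a] = 16·(3/2)·(18/5)/6 = 72/5 kN·m
Load 2 — applied couple M₀=-8 kN·m at a=3/2 m (b=L-a=9/2):
  M_2 = M₀x/L - M₀  [x>a] = (-8)·(18/5)/6 - (-8) = 16/5 kN·m
Superposition: M = Σ M_i = 88/5 kN·m ≈ 17.600000 kN·m

M(18/5) = 88/5 kN·m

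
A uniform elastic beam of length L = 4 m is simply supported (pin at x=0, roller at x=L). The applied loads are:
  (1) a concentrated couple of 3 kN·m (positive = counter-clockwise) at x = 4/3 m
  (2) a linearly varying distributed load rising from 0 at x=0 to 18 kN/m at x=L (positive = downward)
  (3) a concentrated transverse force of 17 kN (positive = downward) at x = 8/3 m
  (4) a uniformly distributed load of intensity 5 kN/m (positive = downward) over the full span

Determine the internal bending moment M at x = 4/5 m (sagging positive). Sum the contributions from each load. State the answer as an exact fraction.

M(4/5) = 7781/375 kN·m

Load 1 — applied couple M₀=3 kN·m at a=4/3 m (b=L-a=8/3):
  M_1 = M₀x/L  [x≤a] = 3·(4/5)/4 = 3/5 kN·m
Load 2 — triangular load w₀=18 kN/m (0→w₀ over full span):
  M_2 = w₀Lx/6 - w₀x³/(6L) = 18·4·(4/5)/6 - 18·(4/5)³/(6·4) = 1152/125 kN·m
Load 3 — point force P=17 kN at a=8/3 m (b=L-a=4/3):
  M_3 = Pbx/L  [x≤a] = 17·(4/3)·(4/5)/4 = 68/15 kN·m
Load 4 — uniform load w=5 kN/m over full span:
  M_4 = wx(L-x)/2 = 5·(4/5)·(4-(4/5))/2 = 32/5 kN·m
Superposition: M = Σ M_i = 7781/375 kN·m ≈ 20.749333 kN·m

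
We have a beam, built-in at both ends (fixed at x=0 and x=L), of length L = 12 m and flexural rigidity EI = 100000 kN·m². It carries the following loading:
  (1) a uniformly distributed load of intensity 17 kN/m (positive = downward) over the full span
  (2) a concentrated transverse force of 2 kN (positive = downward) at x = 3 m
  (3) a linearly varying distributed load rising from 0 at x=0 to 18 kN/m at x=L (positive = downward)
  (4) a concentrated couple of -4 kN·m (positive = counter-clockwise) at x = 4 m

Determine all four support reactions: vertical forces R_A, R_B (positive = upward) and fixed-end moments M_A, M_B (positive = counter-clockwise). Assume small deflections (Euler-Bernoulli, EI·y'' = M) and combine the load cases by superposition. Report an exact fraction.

Load 1 — uniform load w=17 kN/m over full span:
  R_A = wL/2 = 17·12/2 = 102 kN
  M_A = wL²/12 = 17·12²/12 = 204 kN·m
  R_B = wL/2 = 17·12/2 = 102 kN
  M_B = -wL²/12 = -17·12²/12 = -204 kN·m
Load 2 — point force P=2 kN at a=3 m (b=L-a=9):
  R_A = Pb²(3a+b)/L³ = 2·9²·(3·3+9)/12³ = 27/16 kN
  M_A = Pab²/L² = 2·3·9²/12² = 27/8 kN·m
  R_B = Pa²(a+3b)/L³ = 2·3²·(3+3·9)/12³ = 5/16 kN
  M_B = -Pa²b/L² = -2·3²·9/12² = -9/8 kN·m
Load 3 — triangular load w₀=18 kN/m (0→w₀ over full span):
  R_A = 3w₀L/20 = 3·18·12/20 = 162/5 kN
  M_A = w₀L²/30 = 18·12²/30 = 432/5 kN·m
  R_B = 7w₀L/20 = 7·18·12/20 = 378/5 kN
  M_B = -w₀L²/20 = -18·12²/20 = -648/5 kN·m
Load 4 — applied couple M₀=-4 kN·m at a=4 m (b=L-a=8):
  R_A = 6M₀ab/L³ = 6·(-4)·4·8/12³ = -4/9 kN
  M_A = M₀b(2a-b)/L² = (-4)·8·(2·4-8)/12² = 0 kN·m
  R_B = -6M₀ab/L³ = -6·(-4)·4·8/12³ = 4/9 kN
  M_B = M₀a(2b-a)/L² = (-4)·4·(2·8-4)/12² = -4/3 kN·m
Superposition: R_A = 97663/720 kN, M_A = 11751/40 kN·m, R_B = 128417/720 kN, M_B = -40327/120 kN·m

R_A = 97663/720 kN, M_A = 11751/40 kN·m, R_B = 128417/720 kN, M_B = -40327/120 kN·m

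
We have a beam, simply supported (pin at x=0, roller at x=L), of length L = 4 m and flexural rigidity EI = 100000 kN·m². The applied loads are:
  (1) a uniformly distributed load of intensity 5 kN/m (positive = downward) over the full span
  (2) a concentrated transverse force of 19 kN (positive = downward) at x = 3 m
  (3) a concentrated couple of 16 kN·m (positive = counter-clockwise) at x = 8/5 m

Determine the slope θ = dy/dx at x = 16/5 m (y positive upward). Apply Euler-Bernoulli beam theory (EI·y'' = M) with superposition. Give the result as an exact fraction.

Load 1 — uniform load w=5 kN/m over full span:
  θ_1 = -w(L³-6Lx²+4x³)/(24EI) = -5·(4³-6·4·(16/5)²+4·(16/5)³)/(24·100000) = 33/312500 rad
Load 2 — point force P=19 kN at a=3 m (b=L-a=1):
  θ_2 = -Pa(2L²-6Lx+3x²+a²)/(6LEI)  [x>a] = -19·3·(2·4²-6·4·(16/5)+3·(16/5)²+3²)/(6·4·100000) = 2413/20000000 rad
Load 3 — applied couple M₀=16 kN·m at a=8/5 m (b=L-a=12/5):
  θ_3 = (M₀x²/(2L)-M₀(x-a)+C₁)/EI  [x>a] with C₁=M₀(3b²-L²)/(6L)=64/75 = (16·(16/5)²/(2·4)-16·((16/5)-(8/5))+(64/75))/100000 = -2/46875 rad
Superposition: θ = Σ θ_i = 2203/12000000 rad ≈ 0.000184 rad

θ(16/5) = 2203/12000000 rad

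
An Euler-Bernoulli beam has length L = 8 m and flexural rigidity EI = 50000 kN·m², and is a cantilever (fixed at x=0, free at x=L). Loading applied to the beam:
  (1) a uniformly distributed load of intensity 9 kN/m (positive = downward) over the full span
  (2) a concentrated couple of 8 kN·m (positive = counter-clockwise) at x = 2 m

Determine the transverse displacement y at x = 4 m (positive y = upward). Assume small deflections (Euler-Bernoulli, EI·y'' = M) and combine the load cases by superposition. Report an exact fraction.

y(4) = -99/3125 m

Load 1 — uniform load w=9 kN/m over full span:
  y_1 = -wx²(x²-4Lx+6L²)/(24EI) = -9·4²·(4²-4·8·4+6·8²)/(24·50000) = -102/3125 m
Load 2 — applied couple M₀=8 kN·m at a=2 m (b=L-a=6):
  y_2 = M₀a(2x-a)/(2EI)  [x>a] = 8·2·(2·4-2)/(2·50000) = 3/3125 m
Superposition: y = Σ y_i = -99/3125 m ≈ -0.031680 m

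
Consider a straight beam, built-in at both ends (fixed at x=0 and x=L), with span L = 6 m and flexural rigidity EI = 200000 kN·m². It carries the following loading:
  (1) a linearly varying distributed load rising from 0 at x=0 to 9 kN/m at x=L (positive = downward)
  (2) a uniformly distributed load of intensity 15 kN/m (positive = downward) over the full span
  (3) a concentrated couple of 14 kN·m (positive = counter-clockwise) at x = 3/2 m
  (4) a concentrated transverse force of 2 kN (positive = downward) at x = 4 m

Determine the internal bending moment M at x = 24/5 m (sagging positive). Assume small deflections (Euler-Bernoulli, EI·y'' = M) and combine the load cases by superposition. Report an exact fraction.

M(24/5) = -143/1000 kN·m

Load 1 — triangular load w₀=9 kN/m (0→w₀ over full span):
  M_1 = 3w₀Lx/20 - w₀L²/30 - w₀x³/(6L) = 3·9·6·(24/5)/20 - 9·6²/30 - 9·(24/5)³/(6·6) = 54/125 kN·m
Load 2 — uniform load w=15 kN/m over full span:
  M_2 = wLx/2 - wL²/12 - wx²/2 = 15·6·(24/5)/2 - 15·6²/12 - 15·(24/5)²/2 = -9/5 kN·m
Load 3 — applied couple M₀=14 kN·m at a=3/2 m (b=L-a=9/2):
  M_3 = R_Ax - M_A - M₀  [x>a] with R_A=21/8, M_A=-21/8 = (21/8)·(24/5) - (-21/8) - 14 = 49/40 kN·m
Load 4 — point force P=2 kN at a=4 m (b=L-a=2):
  M_4 = Pa²(a+3b)(L-x)/L³ - Pa²b/L²  [x>a] = 2·4²·(4+3·2)·(6-(24/5))/6³ - 2·4²·2/6² = 0 kN·m
Superposition: M = Σ M_i = -143/1000 kN·m ≈ -0.143000 kN·m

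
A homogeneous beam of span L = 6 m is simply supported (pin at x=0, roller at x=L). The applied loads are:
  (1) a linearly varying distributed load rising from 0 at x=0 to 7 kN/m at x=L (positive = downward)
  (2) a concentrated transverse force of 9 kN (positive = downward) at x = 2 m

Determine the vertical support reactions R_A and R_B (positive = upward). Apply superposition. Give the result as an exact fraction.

R_A = 13 kN, R_B = 17 kN

Load 1 — triangular load w₀=7 kN/m (0→w₀ over full span):
  R_A = w₀L/6 = 7·6/6 = 7 kN
  R_B = w₀L/3 = 7·6/3 = 14 kN
Load 2 — point force P=9 kN at a=2 m (b=L-a=4):
  R_A = Pb/L = 9·4/6 = 6 kN
  R_B = Pa/L = 9·2/6 = 3 kN
Superposition: R_A = 13 kN, R_B = 17 kN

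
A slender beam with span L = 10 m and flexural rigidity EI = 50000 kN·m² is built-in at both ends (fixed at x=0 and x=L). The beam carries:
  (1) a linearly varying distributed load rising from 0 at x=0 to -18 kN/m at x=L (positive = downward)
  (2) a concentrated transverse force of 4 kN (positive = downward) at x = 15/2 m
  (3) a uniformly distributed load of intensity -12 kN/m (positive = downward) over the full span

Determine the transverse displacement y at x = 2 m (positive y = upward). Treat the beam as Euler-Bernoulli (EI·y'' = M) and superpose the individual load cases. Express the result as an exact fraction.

Load 1 — triangular load w₀=-18 kN/m (0→w₀ over full span):
  y_1 = -w₀x²(L-x)²(x+2L)/(120LEI) = -(-18)·2²·(10-2)²·(2+2·10)/(120·10·50000) = 132/78125 m
Load 2 — point force P=4 kN at a=15/2 m (b=L-a=5/2):
  y_2 = -Pb²x²(3aL-(3a+b)x)/(6L³EI)  [x≤a] = -4·(5/2)²·2²·(3·(15/2)·10-(3·(15/2)+(5/2))·2)/(6·10³·50000) = -7/120000 m
Load 3 — uniform load w=-12 kN/m over full span:
  y_3 = -wx²(L-x)²/(24EI) = -(-12)·2²·(10-2)²/(24·50000) = 8/3125 m
Superposition: y = Σ y_i = 62869/15000000 m ≈ 0.004191 m

y(2) = 62869/15000000 m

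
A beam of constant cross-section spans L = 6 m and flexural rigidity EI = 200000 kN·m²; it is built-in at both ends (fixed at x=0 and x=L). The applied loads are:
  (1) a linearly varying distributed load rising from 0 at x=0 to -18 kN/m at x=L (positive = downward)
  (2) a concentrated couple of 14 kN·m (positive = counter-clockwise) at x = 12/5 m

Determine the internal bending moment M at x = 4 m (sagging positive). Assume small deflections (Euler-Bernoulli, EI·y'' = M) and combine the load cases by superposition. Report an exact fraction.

M(4) = -336/25 kN·m

Load 1 — triangular load w₀=-18 kN/m (0→w₀ over full span):
  M_1 = 3w₀Lx/20 - w₀L²/30 - w₀x³/(6L) = 3·(-18)·6·4/20 - (-18)·6²/30 - (-18)·4³/(6·6) = -56/5 kN·m
Load 2 — applied couple M₀=14 kN·m at a=12/5 m (b=L-a=18/5):
  M_2 = R_Ax - M_A - M₀  [x>a] with R_A=84/25, M_A=42/25 = (84/25)·4 - (42/25) - 14 = -56/25 kN·m
Superposition: M = Σ M_i = -336/25 kN·m ≈ -13.440000 kN·m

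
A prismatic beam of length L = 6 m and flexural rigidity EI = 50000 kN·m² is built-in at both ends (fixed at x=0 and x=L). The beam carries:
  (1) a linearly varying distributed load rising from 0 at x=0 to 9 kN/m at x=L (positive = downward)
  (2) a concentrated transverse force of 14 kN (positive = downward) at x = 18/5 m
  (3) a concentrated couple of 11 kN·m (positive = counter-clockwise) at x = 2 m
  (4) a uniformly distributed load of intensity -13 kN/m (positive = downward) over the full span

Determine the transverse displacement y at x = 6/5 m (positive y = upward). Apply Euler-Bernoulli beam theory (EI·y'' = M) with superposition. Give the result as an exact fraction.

y(6/5) = 3443/19531250 m

Load 1 — triangular load w₀=9 kN/m (0→w₀ over full span):
  y_1 = -w₀x²(L-x)²(x+2L)/(120LEI) = -9·(6/5)²·(6-(6/5))²·((6/5)+2·6)/(120·6·50000) = -5346/48828125 m
Load 2 — point force P=14 kN at a=18/5 m (b=L-a=12/5):
  y_2 = -Pb²x²(3aL-(3a+b)x)/(6L³EI)  [x≤a] = -14·(12/5)²·(6/5)²·(3·(18/5)·6-(3·(18/5)+(12/5))·(6/5))/(6·6³·50000) = -4284/48828125 m
Load 3 — applied couple M₀=11 kN·m at a=2 m (b=L-a=4):
  y_3 = (R_Ax³/6 - M_Ax²/2)/EI  [x≤a] with R_A=22/9, M_A=0 = ((22/9)·(6/5)³/6 - 0·(6/5)²/2)/50000 = 11/781250 m
Load 4 — uniform load w=-13 kN/m over full span:
  y_4 = -wx²(L-x)²/(24EI) = -(-13)·(6/5)²·(6-(6/5))²/(24·50000) = 702/1953125 m
Superposition: y = Σ y_i = 3443/19531250 m ≈ 0.000176 m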